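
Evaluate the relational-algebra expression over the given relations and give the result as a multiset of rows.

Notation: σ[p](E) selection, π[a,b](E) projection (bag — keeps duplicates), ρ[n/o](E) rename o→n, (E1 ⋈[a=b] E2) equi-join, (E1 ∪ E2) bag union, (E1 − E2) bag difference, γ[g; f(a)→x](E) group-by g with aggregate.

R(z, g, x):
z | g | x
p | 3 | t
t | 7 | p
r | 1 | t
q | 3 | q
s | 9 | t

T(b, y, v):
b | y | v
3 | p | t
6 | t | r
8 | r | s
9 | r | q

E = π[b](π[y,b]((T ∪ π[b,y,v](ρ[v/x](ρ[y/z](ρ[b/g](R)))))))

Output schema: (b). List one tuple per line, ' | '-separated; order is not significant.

Subexpression sizes:
  T → 4
  R → 5
  ρ[b/g](R) → 5
  ρ[y/z](ρ[b/g](R)) → 5
  ρ[v/x](ρ[y/z](ρ[b/g](R))) → 5
  π[b,y,v](ρ[v/x](ρ[y/z](ρ[b/g](R)))) → 5
  (T ∪ π[b,y,v](ρ[v/x](ρ[y/z](ρ[b/g](R))))) → 9
  π[y,b]((T ∪ π[b,y,v](ρ[v/x](ρ[y/z](ρ[b/g](R)))))) → 9
  π[b](π[y,b]((T ∪ π[b,y,v](ρ[v/x](ρ[y/z](ρ[b/g](R))))))) → 9

== RESULT ==
b
1
3
3
3
6
7
8
9
9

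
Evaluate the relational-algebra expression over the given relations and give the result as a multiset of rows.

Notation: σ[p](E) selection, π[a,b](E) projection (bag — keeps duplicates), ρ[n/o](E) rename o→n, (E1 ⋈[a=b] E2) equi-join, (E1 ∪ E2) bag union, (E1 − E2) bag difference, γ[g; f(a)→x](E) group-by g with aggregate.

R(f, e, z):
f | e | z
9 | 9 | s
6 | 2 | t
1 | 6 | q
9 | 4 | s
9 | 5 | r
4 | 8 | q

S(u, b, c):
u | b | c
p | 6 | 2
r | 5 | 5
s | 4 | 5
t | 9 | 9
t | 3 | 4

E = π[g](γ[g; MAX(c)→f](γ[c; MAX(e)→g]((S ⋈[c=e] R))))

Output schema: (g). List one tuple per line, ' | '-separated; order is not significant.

Row counts bottom-up:
  S → 5
  R → 6
  (S ⋈[c=e] R) → 5
  γ[c; MAX(e)→g]((S ⋈[c=e] R)) → 4
  γ[g; MAX(c)→f](γ[c; MAX(e)→g]((S ⋈[c=e] R))) → 4
  π[g](γ[g; MAX(c)→f](γ[c; MAX(e)→g]((S ⋈[c=e] R)))) → 4

== RESULT ==
g
2
4
5
9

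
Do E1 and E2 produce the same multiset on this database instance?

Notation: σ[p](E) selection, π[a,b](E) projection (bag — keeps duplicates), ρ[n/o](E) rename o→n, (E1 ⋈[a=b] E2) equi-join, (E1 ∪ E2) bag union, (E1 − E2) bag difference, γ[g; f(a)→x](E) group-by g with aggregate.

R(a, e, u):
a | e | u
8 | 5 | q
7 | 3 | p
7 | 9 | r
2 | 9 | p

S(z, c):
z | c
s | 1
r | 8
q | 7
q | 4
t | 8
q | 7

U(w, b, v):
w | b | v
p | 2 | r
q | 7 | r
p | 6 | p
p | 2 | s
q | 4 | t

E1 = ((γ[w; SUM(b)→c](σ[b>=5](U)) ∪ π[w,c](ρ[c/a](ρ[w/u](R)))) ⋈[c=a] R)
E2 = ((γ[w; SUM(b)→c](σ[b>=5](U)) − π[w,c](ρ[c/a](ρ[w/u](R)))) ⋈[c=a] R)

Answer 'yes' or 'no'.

E1 row counts bottom-up:
  U → 5
  σ[b>=5](U) → 2
  γ[w; SUM(b)→c](σ[b>=5](U)) → 2
  R → 4
  ρ[w/u](R) → 4
  ρ[c/a](ρ[w/u](R)) → 4
  π[w,c](ρ[c/a](ρ[w/u](R))) → 4
  (γ[w; SUM(b)→c](σ[b>=5](U)) ∪ π[w,c](ρ[c/a](ρ[w/u](R)))) → 6
  R → 4
  ((γ[w; SUM(b)→c](σ[b>=5](U)) ∪ π[w,c](ρ[c/a](ρ[w/u](R)))) ⋈[c=a] R) → 8
E2 row counts bottom-up:
  U → 5
  σ[b>=5](U) → 2
  γ[w; SUM(b)→c](σ[b>=5](U)) → 2
  R → 4
  ρ[w/u](R) → 4
  ρ[c/a](ρ[w/u](R)) → 4
  π[w,c](ρ[c/a](ρ[w/u](R))) → 4
  (γ[w; SUM(b)→c](σ[b>=5](U)) − π[w,c](ρ[c/a](ρ[w/u](R)))) → 2
  R → 4
  ((γ[w; SUM(b)→c](σ[b>=5](U)) − π[w,c](ρ[c/a](ρ[w/u](R)))) ⋈[c=a] R) → 2

E1 result:
w | c | a | e | u
p | 2 | 2 | 9 | p
p | 7 | 7 | 3 | p
p | 7 | 7 | 9 | r
q | 7 | 7 | 3 | p
q | 7 | 7 | 9 | r
q | 8 | 8 | 5 | q
r | 7 | 7 | 3 | p
r | 7 | 7 | 9 | r
E2 result:
w | c | a | e | u
q | 7 | 7 | 3 | p
q | 7 | 7 | 9 | r
Witness: ('r', 7, 7, 9, 'r') appears 1× in E1 but 0× in E2.

no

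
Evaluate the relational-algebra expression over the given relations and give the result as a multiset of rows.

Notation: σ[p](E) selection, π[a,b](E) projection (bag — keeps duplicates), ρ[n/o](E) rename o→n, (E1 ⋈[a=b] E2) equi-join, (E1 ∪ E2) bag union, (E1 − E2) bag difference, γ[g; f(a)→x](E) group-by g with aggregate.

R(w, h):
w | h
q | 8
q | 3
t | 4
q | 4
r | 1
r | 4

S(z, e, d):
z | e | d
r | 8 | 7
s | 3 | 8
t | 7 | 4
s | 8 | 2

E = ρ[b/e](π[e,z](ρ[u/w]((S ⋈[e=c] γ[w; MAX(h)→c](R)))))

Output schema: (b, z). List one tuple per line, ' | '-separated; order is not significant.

Per-node cardinality:
  S → 4
  R → 6
  γ[w; MAX(h)→c](R) → 3
  (S ⋈[e=c] γ[w; MAX(h)→c](R)) → 2
  ρ[u/w]((S ⋈[e=c] γ[w; MAX(h)→c](R))) → 2
  π[e,z](ρ[u/w]((S ⋈[e=c] γ[w; MAX(h)→c](R)))) → 2
  ρ[b/e](π[e,z](ρ[u/w]((S ⋈[e=c] γ[w; MAX(h)→c](R))))) → 2

== RESULT ==
b | z
8 | r
8 | s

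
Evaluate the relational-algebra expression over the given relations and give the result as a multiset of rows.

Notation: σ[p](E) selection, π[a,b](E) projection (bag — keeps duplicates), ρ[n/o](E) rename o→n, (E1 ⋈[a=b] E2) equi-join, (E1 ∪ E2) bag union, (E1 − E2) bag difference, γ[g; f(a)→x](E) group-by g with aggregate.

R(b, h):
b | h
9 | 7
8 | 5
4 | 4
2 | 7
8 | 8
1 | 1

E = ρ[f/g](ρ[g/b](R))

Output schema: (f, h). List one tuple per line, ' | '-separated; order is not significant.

Stepwise |·|:
  R → 6
  ρ[g/b](R) → 6
  ρ[f/g](ρ[g/b](R)) → 6

== RESULT ==
f | h
1 | 1
2 | 7
4 | 4
8 | 5
8 | 8
9 | 7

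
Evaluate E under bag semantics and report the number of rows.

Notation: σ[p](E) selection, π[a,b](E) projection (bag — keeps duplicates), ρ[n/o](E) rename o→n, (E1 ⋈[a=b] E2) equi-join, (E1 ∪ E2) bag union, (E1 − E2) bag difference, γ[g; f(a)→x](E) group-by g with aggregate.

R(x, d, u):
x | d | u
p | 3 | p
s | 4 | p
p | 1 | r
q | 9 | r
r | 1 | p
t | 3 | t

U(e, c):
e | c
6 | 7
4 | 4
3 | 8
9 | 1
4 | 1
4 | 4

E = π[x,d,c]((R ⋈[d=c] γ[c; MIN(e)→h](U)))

Subexpression sizes:
  R → 6
  U → 6
  γ[c; MIN(e)→h](U) → 4
  (R ⋈[d=c] γ[c; MIN(e)→h](U)) → 3
  π[x,d,c]((R ⋈[d=c] γ[c; MIN(e)→h](U))) → 3

|E| = 3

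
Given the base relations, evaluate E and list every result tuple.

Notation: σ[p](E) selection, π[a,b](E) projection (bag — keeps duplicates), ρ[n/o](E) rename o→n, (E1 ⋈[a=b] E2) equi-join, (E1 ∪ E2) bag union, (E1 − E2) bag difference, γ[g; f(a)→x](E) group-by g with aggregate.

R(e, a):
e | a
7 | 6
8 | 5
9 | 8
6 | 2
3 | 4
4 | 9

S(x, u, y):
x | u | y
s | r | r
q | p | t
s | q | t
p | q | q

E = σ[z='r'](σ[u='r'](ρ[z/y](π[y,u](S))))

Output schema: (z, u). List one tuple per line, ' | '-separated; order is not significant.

Subexpression sizes:
  S → 4
  π[y,u](S) → 4
  ρ[z/y](π[y,u](S)) → 4
  σ[u='r'](ρ[z/y](π[y,u](S))) → 1
  σ[z='r'](σ[u='r'](ρ[z/y](π[y,u](S)))) → 1

== RESULT ==
z | u
r | r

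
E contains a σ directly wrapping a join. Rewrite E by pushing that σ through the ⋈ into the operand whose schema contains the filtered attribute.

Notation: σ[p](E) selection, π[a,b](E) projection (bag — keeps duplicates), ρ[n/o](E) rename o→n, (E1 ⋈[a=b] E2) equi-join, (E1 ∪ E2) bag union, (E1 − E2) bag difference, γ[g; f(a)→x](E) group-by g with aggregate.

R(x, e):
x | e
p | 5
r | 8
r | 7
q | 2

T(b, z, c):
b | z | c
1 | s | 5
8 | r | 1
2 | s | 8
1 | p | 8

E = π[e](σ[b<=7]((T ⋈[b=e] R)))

σ filters on b, owned by the left side.
E' = π[e]((σ[b<=7](T) ⋈[b=e] R))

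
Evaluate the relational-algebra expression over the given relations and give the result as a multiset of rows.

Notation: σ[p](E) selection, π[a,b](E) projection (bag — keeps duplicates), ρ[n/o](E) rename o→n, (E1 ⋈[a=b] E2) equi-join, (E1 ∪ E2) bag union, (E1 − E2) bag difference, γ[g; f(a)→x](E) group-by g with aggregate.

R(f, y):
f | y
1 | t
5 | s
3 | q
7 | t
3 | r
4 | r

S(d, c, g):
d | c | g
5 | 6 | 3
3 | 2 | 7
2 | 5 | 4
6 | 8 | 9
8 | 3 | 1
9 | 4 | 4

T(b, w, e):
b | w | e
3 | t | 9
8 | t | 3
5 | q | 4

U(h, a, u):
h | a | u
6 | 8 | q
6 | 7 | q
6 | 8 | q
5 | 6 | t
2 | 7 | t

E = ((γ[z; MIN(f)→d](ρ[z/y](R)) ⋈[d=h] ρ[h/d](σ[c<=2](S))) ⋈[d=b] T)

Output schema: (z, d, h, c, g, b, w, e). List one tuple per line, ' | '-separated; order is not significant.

Row counts bottom-up:
  R → 6
  ρ[z/y](R) → 6
  γ[z; MIN(f)→d](ρ[z/y](R)) → 4
  S → 6
  σ[c<=2](S) → 1
  ρ[h/d](σ[c<=2](S)) → 1
  (γ[z; MIN(f)→d](ρ[z/y](R)) ⋈[d=h] ρ[h/d](σ[c<=2](S))) → 2
  T → 3
  ((γ[z; MIN(f)→d](ρ[z/y](R)) ⋈[d=h] ρ[h/d](σ[c<=2](S))) ⋈[d=b] T) → 2

== RESULT ==
z | d | h | c | g | b | w | e
q | 3 | 3 | 2 | 7 | 3 | t | 9
r | 3 | 3 | 2 | 7 | 3 | t | 9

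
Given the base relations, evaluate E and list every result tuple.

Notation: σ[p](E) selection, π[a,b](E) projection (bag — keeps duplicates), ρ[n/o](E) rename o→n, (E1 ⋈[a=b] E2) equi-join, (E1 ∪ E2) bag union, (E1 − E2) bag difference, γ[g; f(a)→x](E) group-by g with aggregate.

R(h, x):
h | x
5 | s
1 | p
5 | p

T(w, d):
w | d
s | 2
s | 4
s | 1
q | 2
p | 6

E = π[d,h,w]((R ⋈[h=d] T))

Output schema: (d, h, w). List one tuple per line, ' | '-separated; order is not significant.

Row counts bottom-up:
  R → 3
  T → 5
  (R ⋈[h=d] T) → 1
  π[d,h,w]((R ⋈[h=d] T)) → 1

== RESULT ==
d | h | w
1 | 1 | s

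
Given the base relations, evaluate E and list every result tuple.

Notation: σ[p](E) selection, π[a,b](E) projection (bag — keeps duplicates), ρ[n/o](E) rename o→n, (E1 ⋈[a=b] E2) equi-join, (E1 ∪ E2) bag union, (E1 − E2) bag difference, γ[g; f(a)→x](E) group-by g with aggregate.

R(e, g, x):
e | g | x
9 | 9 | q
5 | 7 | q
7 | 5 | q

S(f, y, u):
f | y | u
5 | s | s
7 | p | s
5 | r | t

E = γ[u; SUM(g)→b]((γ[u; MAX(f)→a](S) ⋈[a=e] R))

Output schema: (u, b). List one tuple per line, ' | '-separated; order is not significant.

Stepwise |·|:
  S → 3
  γ[u; MAX(f)→a](S) → 2
  R → 3
  (γ[u; MAX(f)→a](S) ⋈[a=e] R) → 2
  γ[u; SUM(g)→b]((γ[u; MAX(f)→a](S) ⋈[a=e] R)) → 2

== RESULT ==
u | b
s | 5
t | 7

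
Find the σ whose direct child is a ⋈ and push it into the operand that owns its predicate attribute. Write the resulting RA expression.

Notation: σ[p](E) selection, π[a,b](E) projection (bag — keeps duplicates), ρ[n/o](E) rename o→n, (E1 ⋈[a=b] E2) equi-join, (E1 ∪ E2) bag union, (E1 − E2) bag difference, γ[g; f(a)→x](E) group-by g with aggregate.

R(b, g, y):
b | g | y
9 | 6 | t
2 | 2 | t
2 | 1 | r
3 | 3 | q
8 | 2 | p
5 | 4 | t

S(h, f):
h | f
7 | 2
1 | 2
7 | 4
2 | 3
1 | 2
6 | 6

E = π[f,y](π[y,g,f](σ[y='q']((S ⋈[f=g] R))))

σ filters on y, owned by the right side.
E' = π[f,y](π[y,g,f]((S ⋈[f=g] σ[y='q'](R))))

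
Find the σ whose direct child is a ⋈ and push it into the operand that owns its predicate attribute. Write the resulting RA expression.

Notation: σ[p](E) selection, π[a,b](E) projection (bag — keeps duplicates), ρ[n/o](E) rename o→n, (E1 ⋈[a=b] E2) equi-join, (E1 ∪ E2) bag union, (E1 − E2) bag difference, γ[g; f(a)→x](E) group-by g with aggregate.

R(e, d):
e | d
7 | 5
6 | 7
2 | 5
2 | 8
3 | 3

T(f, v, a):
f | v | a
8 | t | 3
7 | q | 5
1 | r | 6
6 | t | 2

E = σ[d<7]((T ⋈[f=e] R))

σ filters on d, owned by the right side.
E' = (T ⋈[f=e] σ[d<7](R))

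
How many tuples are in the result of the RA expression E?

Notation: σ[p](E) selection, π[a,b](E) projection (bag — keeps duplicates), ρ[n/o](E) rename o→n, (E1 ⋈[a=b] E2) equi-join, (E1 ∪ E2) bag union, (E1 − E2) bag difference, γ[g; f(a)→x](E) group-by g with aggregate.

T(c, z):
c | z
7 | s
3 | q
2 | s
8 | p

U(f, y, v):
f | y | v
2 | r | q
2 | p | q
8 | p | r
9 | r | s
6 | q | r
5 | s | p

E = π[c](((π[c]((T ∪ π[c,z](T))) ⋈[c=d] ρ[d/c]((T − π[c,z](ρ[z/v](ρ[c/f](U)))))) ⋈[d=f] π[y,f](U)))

Row counts bottom-up:
  T → 4
  T → 4
  π[c,z](T) → 4
  (T ∪ π[c,z](T)) → 8
  π[c]((T ∪ π[c,z](T))) → 8
  T → 4
  U → 6
  ρ[c/f](U) → 6
  ρ[z/v](ρ[c/f](U)) → 6
  π[c,z](ρ[z/v](ρ[c/f](U))) → 6
  (T − π[c,z](ρ[z/v](ρ[c/f](U)))) → 4
  ρ[d/c]((T − π[c,z](ρ[z/v](ρ[c/f](U))))) → 4
  (π[c]((T ∪ π[c,z](T))) ⋈[c=d] ρ[d/c]((T − π[c,z](ρ[z/v](ρ[c/f](U)))))) → 8
  U → 6
  π[y,f](U) → 6
  ((π[c]((T ∪ π[c,z](T))) ⋈[c=d] ρ[d/c]((T − π[c,z](ρ[z/v](ρ[c/f](U)))))) ⋈[d=f] π[y,f](U)) → 6
  π[c](((π[c]((T ∪ π[c,z](T))) ⋈[c=d] ρ[d/c]((T − π[c,z](ρ[z/v](ρ[c/f](U)))))) ⋈[d=f] π[y,f](U))) → 6

|E| = 6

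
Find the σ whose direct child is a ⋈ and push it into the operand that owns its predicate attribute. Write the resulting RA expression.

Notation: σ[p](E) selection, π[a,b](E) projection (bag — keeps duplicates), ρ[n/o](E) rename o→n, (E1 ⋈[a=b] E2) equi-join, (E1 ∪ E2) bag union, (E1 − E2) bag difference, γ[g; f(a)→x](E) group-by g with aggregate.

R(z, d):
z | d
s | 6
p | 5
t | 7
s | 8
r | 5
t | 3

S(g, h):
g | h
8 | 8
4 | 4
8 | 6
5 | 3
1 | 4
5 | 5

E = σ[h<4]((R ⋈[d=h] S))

σ filters on h, owned by the right side.
E' = (R ⋈[d=h] σ[h<4](S))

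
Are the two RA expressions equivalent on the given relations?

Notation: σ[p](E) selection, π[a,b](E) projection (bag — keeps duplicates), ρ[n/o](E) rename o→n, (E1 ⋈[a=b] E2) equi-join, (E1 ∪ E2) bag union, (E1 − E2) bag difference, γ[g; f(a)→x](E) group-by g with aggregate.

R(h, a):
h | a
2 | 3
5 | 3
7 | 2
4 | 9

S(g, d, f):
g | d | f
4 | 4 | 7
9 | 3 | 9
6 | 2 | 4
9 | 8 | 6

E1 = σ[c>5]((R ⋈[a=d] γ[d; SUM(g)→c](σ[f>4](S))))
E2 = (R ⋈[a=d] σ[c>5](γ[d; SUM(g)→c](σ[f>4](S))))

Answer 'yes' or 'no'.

E1 per-node cardinality:
  R → 4
  S → 4
  σ[f>4](S) → 3
  γ[d; SUM(g)→c](σ[f>4](S)) → 3
  (R ⋈[a=d] γ[d; SUM(g)→c](σ[f>4](S))) → 2
  σ[c>5]((R ⋈[a=d] γ[d; SUM(g)→c](σ[f>4](S)))) → 2
E2 per-node cardinality:
  R → 4
  S → 4
  σ[f>4](S) → 3
  γ[d; SUM(g)→c](σ[f>4](S)) → 3
  σ[c>5](γ[d; SUM(g)→c](σ[f>4](S))) → 2
  (R ⋈[a=d] σ[c>5](γ[d; SUM(g)→c](σ[f>4](S)))) → 2

E1 and E2 produce the same multiset:
h | a | d | c
2 | 3 | 3 | 9
5 | 3 | 3 | 9

yes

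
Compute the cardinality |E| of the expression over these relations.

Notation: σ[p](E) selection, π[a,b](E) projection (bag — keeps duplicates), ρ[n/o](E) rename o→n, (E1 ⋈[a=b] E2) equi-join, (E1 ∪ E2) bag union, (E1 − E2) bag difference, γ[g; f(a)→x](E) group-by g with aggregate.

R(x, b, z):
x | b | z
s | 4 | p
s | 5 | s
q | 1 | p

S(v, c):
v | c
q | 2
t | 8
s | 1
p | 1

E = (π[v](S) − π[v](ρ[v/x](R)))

Stepwise |·|:
  S → 4
  π[v](S) → 4
  R → 3
  ρ[v/x](R) → 3
  π[v](ρ[v/x](R)) → 3
  (π[v](S) − π[v](ρ[v/x](R))) → 2

|E| = 2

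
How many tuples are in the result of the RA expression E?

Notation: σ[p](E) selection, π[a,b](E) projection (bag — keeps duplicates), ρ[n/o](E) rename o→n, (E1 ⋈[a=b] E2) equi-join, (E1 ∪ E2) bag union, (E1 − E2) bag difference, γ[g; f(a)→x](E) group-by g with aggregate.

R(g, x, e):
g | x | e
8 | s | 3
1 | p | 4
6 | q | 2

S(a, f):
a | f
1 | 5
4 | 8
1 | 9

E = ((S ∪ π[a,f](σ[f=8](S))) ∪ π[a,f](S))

Row counts bottom-up:
  S → 3
  S → 3
  σ[f=8](S) → 1
  π[a,f](σ[f=8](S)) → 1
  (S ∪ π[a,f](σ[f=8](S))) → 4
  S → 3
  π[a,f](S) → 3
  ((S ∪ π[a,f](σ[f=8](S))) ∪ π[a,f](S)) → 7

|E| = 7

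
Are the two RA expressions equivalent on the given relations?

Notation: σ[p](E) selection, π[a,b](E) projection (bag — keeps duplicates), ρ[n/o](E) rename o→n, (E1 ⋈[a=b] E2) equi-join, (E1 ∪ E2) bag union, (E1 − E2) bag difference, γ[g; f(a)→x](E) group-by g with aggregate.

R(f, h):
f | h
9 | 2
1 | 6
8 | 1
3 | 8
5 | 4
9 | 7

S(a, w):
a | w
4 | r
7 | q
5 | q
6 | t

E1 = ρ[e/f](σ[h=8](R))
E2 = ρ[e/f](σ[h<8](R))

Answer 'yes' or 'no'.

E1 stepwise |·|:
  R → 6
  σ[h=8](R) → 1
  ρ[e/f](σ[h=8](R)) → 1
E2 stepwise |·|:
  R → 6
  σ[h<8](R) → 5
  ρ[e/f](σ[h<8](R)) → 5

E1 result:
e | h
3 | 8
E2 result:
e | h
1 | 6
5 | 4
8 | 1
9 | 2
9 | 7
Witness: (3, 8) appears 1× in E1 but 0× in E2.

no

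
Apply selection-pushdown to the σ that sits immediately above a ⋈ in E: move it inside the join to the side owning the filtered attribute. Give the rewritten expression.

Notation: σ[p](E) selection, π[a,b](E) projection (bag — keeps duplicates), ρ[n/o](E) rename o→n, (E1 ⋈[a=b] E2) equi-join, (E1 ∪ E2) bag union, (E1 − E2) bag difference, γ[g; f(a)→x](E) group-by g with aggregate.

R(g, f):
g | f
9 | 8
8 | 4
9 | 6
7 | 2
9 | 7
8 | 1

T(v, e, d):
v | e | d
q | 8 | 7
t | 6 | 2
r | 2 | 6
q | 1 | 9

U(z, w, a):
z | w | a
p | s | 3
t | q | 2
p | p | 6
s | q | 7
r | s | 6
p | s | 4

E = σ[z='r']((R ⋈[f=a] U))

σ filters on z, owned by the right side.
E' = (R ⋈[f=a] σ[z='r'](U))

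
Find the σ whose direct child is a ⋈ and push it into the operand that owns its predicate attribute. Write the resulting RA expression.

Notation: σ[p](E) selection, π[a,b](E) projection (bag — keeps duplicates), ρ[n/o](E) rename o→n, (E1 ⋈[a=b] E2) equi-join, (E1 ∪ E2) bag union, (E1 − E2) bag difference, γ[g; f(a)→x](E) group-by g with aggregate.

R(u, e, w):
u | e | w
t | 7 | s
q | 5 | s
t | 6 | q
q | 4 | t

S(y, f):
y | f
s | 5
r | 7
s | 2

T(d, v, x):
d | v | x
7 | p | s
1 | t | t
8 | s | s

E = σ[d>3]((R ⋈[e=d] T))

σ filters on d, owned by the right side.
E' = (R ⋈[e=d] σ[d>3](T))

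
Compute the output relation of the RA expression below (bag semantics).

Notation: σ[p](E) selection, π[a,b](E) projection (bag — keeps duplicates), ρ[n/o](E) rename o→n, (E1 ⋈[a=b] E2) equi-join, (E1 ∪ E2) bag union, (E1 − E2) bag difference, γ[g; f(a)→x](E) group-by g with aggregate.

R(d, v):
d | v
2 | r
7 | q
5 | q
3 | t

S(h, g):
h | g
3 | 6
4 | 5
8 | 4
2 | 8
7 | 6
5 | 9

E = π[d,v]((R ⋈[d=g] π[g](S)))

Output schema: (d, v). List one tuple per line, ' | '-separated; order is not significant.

Stepwise |·|:
  R → 4
  S → 6
  π[g](S) → 6
  (R ⋈[d=g] π[g](S)) → 1
  π[d,v]((R ⋈[d=g] π[g](S))) → 1

== RESULT ==
d | v
5 | q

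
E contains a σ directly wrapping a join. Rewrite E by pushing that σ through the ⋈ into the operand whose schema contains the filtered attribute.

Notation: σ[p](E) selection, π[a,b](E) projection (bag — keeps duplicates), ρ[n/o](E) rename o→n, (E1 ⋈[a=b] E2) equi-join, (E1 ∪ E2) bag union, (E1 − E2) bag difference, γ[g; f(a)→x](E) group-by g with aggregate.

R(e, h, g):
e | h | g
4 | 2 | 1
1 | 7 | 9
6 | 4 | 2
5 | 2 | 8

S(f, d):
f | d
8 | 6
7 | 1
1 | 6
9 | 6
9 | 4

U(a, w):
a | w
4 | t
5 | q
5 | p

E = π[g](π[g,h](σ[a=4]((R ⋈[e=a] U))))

σ filters on a, owned by the right side.
E' = π[g](π[g,h]((R ⋈[e=a] σ[a=4](U))))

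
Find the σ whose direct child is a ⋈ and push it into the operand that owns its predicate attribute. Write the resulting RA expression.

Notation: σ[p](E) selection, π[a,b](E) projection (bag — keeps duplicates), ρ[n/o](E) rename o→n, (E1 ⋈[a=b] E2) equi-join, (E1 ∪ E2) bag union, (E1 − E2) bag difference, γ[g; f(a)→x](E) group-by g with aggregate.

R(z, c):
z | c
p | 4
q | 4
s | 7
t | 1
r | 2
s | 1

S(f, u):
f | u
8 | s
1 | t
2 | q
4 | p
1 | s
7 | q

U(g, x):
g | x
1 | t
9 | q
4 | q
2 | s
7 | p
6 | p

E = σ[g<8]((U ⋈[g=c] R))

σ filters on g, owned by the left side.
E' = (σ[g<8](U) ⋈[g=c] R)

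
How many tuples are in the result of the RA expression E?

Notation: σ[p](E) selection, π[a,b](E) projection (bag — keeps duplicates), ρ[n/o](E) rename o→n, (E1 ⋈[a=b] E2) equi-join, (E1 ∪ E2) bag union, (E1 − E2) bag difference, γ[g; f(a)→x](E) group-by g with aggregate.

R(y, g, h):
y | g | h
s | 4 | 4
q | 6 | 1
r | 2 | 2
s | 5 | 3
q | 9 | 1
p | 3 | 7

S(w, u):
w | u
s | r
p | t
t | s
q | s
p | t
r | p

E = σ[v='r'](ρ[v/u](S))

Stepwise |·|:
  S → 6
  ρ[v/u](S) → 6
  σ[v='r'](ρ[v/u](S)) → 1

|E| = 1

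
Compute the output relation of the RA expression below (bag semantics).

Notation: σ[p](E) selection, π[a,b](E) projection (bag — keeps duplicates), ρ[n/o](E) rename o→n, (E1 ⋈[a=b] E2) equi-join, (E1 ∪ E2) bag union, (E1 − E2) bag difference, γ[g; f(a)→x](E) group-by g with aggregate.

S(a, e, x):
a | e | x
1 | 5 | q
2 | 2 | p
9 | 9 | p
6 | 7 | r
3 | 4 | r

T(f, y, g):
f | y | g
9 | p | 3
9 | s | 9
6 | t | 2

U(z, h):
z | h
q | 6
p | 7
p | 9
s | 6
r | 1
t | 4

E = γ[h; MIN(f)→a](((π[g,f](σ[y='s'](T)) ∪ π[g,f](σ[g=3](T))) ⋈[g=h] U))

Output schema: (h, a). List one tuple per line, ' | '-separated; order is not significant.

Row counts bottom-up:
  T → 3
  σ[y='s'](T) → 1
  π[g,f](σ[y='s'](T)) → 1
  T → 3
  σ[g=3](T) → 1
  π[g,f](σ[g=3](T)) → 1
  (π[g,f](σ[y='s'](T)) ∪ π[g,f](σ[g=3](T))) → 2
  U → 6
  ((π[g,f](σ[y='s'](T)) ∪ π[g,f](σ[g=3](T))) ⋈[g=h] U) → 1
  γ[h; MIN(f)→a](((π[g,f](σ[y='s'](T)) ∪ π[g,f](σ[g=3](T))) ⋈[g=h] U)) → 1

== RESULT ==
h | a
9 | 9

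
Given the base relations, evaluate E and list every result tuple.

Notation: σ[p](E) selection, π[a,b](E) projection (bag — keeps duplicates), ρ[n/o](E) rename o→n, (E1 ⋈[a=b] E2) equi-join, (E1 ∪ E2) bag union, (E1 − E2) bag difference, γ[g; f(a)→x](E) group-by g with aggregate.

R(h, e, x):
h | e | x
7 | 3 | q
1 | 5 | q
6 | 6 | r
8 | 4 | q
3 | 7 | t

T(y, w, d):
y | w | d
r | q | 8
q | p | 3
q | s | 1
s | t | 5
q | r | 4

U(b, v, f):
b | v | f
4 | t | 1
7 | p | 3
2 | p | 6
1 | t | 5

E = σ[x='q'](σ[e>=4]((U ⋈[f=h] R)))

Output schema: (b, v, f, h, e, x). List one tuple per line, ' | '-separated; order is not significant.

Row counts bottom-up:
  U → 4
  R → 5
  (U ⋈[f=h] R) → 3
  σ[e>=4]((U ⋈[f=h] R)) → 3
  σ[x='q'](σ[e>=4]((U ⋈[f=h] R))) → 1

== RESULT ==
b | v | f | h | e | x
4 | t | 1 | 1 | 5 | q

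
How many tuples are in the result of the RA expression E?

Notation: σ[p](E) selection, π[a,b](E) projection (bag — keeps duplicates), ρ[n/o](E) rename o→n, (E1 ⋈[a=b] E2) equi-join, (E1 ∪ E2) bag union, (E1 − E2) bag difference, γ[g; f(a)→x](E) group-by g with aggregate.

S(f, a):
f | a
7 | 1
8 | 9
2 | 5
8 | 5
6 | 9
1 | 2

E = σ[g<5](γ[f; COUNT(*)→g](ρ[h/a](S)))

Subexpression sizes:
  S → 6
  ρ[h/a](S) → 6
  γ[f; COUNT(*)→g](ρ[h/a](S)) → 5
  σ[g<5](γ[f; COUNT(*)→g](ρ[h/a](S))) → 5

|E| = 5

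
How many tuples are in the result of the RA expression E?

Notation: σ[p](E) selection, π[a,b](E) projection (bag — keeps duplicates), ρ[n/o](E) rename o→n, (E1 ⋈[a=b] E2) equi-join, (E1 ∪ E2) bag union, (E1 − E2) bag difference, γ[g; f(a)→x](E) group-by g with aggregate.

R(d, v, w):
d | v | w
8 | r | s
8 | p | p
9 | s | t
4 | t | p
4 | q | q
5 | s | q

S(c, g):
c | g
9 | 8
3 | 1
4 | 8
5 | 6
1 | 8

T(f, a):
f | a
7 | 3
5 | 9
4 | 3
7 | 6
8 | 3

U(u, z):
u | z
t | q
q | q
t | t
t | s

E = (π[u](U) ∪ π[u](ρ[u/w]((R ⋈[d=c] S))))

Row counts bottom-up:
  U → 4
  π[u](U) → 4
  R → 6
  S → 5
  (R ⋈[d=c] S) → 4
  ρ[u/w]((R ⋈[d=c] S)) → 4
  π[u](ρ[u/w]((R ⋈[d=c] S))) → 4
  (π[u](U) ∪ π[u](ρ[u/w]((R ⋈[d=c] S)))) → 8

|E| = 8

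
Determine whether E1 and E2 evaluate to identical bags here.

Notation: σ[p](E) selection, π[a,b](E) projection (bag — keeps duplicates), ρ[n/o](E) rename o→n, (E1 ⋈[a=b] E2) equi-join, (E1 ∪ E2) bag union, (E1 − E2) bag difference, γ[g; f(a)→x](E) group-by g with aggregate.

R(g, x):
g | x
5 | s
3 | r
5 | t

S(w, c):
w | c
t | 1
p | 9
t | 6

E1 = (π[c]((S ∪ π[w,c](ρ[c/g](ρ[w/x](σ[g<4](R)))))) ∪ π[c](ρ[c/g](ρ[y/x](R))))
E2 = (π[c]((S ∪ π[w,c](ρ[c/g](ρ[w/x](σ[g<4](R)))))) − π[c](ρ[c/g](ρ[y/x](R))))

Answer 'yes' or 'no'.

E1 per-node cardinality:
  S → 3
  R → 3
  σ[g<4](R) → 1
  ρ[w/x](σ[g<4](R)) → 1
  ρ[c/g](ρ[w/x](σ[g<4](R))) → 1
  π[w,c](ρ[c/g](ρ[w/x](σ[g<4](R)))) → 1
  (S ∪ π[w,c](ρ[c/g](ρ[w/x](σ[g<4](R))))) → 4
  π[c]((S ∪ π[w,c](ρ[c/g](ρ[w/x](σ[g<4](R)))))) → 4
  R → 3
  ρ[y/x](R) → 3
  ρ[c/g](ρ[y/x](R)) → 3
  π[c](ρ[c/g](ρ[y/x](R))) → 3
  (π[c]((S ∪ π[w,c](ρ[c/g](ρ[w/x](σ[g<4](R)))))) ∪ π[c](ρ[c/g](ρ[y/x](R)))) → 7
E2 per-node cardinality:
  S → 3
  R → 3
  σ[g<4](R) → 1
  ρ[w/x](σ[g<4](R)) → 1
  ρ[c/g](ρ[w/x](σ[g<4](R))) → 1
  π[w,c](ρ[c/g](ρ[w/x](σ[g<4](R)))) → 1
  (S ∪ π[w,c](ρ[c/g](ρ[w/x](σ[g<4](R))))) → 4
  π[c]((S ∪ π[w,c](ρ[c/g](ρ[w/x](σ[g<4](R)))))) → 4
  R → 3
  ρ[y/x](R) → 3
  ρ[c/g](ρ[y/x](R)) → 3
  π[c](ρ[c/g](ρ[y/x](R))) → 3
  (π[c]((S ∪ π[w,c](ρ[c/g](ρ[w/x](σ[g<4](R)))))) − π[c](ρ[c/g](ρ[y/x](R)))) → 3

E1 result:
c
1
3
3
5
5
6
9
E2 result:
c
1
6
9
Witness: (5,) appears 2× in E1 but 0× in E2.

no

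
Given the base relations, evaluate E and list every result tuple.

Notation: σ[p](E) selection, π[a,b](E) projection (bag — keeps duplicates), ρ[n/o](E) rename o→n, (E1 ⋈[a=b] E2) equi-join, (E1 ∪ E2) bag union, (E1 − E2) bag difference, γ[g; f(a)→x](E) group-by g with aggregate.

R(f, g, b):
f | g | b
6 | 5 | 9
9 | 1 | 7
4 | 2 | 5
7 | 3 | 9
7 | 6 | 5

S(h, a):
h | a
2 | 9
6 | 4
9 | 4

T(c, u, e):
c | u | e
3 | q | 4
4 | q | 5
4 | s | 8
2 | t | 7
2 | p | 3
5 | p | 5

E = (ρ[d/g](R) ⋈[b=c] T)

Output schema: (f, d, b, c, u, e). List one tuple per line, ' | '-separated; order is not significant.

Stepwise |·|:
  R → 5
  ρ[d/g](R) → 5
  T → 6
  (ρ[d/g](R) ⋈[b=c] T) → 2

== RESULT ==
f | d | b | c | u | e
4 | 2 | 5 | 5 | p | 5
7 | 6 | 5 | 5 | p | 5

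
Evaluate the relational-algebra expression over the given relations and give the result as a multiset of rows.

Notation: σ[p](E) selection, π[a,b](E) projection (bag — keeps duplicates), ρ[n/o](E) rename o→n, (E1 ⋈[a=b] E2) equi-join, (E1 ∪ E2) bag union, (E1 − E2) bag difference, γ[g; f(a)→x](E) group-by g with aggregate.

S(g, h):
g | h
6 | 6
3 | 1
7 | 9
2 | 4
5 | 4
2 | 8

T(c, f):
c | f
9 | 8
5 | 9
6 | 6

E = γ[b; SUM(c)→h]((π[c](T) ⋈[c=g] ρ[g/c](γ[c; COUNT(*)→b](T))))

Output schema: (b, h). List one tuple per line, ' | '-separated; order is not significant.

Subexpression sizes:
  T → 3
  π[c](T) → 3
  T → 3
  γ[c; COUNT(*)→b](T) → 3
  ρ[g/c](γ[c; COUNT(*)→b](T)) → 3
  (π[c](T) ⋈[c=g] ρ[g/c](γ[c; COUNT(*)→b](T))) → 3
  γ[b; SUM(c)→h]((π[c](T) ⋈[c=g] ρ[g/c](γ[c; COUNT(*)→b](T)))) → 1

== RESULT ==
b | h
1 | 20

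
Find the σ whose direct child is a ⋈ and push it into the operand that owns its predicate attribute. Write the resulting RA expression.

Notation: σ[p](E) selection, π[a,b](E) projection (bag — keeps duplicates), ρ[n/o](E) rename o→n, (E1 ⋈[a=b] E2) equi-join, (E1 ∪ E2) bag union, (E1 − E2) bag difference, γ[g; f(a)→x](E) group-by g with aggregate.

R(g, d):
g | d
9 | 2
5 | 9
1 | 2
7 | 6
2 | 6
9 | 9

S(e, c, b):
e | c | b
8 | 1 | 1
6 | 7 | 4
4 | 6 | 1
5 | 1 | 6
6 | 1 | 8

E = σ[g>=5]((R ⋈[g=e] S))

σ filters on g, owned by the left side.
E' = (σ[g>=5](R) ⋈[g=e] S)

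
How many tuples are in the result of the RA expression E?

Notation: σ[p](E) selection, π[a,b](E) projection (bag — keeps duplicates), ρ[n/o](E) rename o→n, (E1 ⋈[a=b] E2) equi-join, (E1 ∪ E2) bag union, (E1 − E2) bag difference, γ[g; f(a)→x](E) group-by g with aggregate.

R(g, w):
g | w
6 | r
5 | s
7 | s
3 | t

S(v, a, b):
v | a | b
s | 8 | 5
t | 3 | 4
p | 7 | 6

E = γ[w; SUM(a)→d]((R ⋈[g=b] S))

Per-node cardinality:
  R → 4
  S → 3
  (R ⋈[g=b] S) → 2
  γ[w; SUM(a)→d]((R ⋈[g=b] S)) → 2

|E| = 2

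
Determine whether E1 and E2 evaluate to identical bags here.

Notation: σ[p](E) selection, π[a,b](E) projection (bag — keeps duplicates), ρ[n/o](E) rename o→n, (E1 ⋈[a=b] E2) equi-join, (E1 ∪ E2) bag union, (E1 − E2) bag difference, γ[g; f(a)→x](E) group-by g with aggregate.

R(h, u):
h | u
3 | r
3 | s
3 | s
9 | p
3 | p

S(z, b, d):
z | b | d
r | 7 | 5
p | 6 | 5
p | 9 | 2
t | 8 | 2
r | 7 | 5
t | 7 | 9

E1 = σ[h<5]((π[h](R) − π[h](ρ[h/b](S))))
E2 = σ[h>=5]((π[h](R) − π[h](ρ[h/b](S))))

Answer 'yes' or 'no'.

E1 stepwise |·|:
  R → 5
  π[h](R) → 5
  S → 6
  ρ[h/b](S) → 6
  π[h](ρ[h/b](S)) → 6
  (π[h](R) − π[h](ρ[h/b](S))) → 4
  σ[h<5]((π[h](R) − π[h](ρ[h/b](S)))) → 4
E2 stepwise |·|:
  R → 5
  π[h](R) → 5
  S → 6
  ρ[h/b](S) → 6
  π[h](ρ[h/b](S)) → 6
  (π[h](R) − π[h](ρ[h/b](S))) → 4
  σ[h>=5]((π[h](R) − π[h](ρ[h/b](S)))) → 0

E1 result:
h
3
3
3
3
E2 result:
h
(0 rows)
Witness: (3,) appears 4× in E1 but 0× in E2.

no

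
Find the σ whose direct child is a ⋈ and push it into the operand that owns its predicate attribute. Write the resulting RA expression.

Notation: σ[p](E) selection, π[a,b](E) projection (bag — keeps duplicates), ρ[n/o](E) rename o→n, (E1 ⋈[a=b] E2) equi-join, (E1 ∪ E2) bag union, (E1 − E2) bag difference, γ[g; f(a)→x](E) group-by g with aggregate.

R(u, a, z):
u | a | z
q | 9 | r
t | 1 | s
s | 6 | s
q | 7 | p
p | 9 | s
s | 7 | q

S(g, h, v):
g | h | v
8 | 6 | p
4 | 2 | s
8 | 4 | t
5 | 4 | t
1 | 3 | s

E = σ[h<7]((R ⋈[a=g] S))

σ filters on h, owned by the right side.
E' = (R ⋈[a=g] σ[h<7](S))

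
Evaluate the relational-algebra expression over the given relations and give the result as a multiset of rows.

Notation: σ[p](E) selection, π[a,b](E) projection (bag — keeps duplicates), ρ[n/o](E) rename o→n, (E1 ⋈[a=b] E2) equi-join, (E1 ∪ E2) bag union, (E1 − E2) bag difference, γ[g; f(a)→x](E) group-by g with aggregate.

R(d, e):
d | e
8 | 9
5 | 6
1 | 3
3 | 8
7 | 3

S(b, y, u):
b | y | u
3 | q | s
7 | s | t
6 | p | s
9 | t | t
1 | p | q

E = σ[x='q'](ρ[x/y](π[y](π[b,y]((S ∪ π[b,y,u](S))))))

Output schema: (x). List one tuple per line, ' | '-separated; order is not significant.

Per-node cardinality:
  S → 5
  S → 5
  π[b,y,u](S) → 5
  (S ∪ π[b,y,u](S)) → 10
  π[b,y]((S ∪ π[b,y,u](S))) → 10
  π[y](π[b,y]((S ∪ π[b,y,u](S)))) → 10
  ρ[x/y](π[y](π[b,y]((S ∪ π[b,y,u](S))))) → 10
  σ[x='q'](ρ[x/y](π[y](π[b,y]((S ∪ π[b,y,u](S)))))) → 2

== RESULT ==
x
q
q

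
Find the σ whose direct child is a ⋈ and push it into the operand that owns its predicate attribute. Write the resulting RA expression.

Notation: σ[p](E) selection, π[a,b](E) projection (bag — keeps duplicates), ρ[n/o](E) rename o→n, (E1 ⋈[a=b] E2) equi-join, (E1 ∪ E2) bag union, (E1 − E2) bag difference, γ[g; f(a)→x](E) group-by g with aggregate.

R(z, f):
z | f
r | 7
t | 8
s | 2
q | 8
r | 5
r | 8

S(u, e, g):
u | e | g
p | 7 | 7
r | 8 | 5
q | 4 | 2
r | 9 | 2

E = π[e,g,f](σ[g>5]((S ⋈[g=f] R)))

σ filters on g, owned by the left side.
E' = π[e,g,f]((σ[g>5](S) ⋈[g=f] R))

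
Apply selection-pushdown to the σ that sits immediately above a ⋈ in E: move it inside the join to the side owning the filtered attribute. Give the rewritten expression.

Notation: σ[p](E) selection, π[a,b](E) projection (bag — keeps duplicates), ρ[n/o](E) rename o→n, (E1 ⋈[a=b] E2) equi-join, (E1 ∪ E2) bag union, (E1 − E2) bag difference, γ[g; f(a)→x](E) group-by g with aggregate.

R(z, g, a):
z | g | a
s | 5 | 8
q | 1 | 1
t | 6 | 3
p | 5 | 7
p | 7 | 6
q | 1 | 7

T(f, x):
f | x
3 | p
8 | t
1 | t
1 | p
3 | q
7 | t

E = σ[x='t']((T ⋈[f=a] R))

σ filters on x, owned by the left side.
E' = (σ[x='t'](T) ⋈[f=a] R)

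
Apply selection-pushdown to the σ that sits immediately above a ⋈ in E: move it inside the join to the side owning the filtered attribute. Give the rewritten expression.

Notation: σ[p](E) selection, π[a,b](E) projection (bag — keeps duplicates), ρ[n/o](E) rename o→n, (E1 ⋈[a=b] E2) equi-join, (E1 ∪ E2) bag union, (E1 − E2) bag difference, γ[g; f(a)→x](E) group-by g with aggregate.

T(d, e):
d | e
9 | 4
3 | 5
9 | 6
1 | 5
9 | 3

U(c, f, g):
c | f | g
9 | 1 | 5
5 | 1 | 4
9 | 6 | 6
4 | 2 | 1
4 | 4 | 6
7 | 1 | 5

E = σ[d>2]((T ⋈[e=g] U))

σ filters on d, owned by the left side.
E' = (σ[d>2](T) ⋈[e=g] U)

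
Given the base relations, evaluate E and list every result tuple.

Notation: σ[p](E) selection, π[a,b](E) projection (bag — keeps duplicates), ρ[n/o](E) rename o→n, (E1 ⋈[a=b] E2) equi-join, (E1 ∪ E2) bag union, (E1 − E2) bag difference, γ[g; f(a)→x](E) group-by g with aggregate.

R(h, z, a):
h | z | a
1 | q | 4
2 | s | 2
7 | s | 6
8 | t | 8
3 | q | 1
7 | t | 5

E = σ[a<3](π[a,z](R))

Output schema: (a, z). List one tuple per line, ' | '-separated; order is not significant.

Row counts bottom-up:
  R → 6
  π[a,z](R) → 6
  σ[a<3](π[a,z](R)) → 2

== RESULT ==
a | z
1 | q
2 | s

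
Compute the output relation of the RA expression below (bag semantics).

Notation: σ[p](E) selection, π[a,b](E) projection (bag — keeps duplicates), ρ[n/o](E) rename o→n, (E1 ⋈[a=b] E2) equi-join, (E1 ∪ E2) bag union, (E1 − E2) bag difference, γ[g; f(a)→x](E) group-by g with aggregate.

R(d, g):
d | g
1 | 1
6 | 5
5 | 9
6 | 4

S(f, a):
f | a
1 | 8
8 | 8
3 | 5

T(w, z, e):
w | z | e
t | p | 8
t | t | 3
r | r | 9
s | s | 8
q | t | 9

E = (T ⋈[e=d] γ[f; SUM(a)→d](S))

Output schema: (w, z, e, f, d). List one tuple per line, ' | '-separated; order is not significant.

Subexpression sizes:
  T → 5
  S → 3
  γ[f; SUM(a)→d](S) → 3
  (T ⋈[e=d] γ[f; SUM(a)→d](S)) → 4

== RESULT ==
w | z | e | f | d
s | s | 8 | 1 | 8
s | s | 8 | 8 | 8
t | p | 8 | 1 | 8
t | p | 8 | 8 | 8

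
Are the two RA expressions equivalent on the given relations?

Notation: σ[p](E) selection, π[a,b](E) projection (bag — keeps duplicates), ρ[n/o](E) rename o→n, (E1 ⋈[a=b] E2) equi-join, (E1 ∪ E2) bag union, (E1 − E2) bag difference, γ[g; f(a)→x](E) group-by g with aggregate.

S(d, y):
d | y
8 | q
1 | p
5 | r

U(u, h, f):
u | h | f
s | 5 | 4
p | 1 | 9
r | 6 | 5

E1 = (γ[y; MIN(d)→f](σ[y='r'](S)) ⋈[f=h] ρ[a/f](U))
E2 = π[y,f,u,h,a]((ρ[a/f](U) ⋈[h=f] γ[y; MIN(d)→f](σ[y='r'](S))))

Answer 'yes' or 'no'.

E1 row counts bottom-up:
  S → 3
  σ[y='r'](S) → 1
  γ[y; MIN(d)→f](σ[y='r'](S)) → 1
  U → 3
  ρ[a/f](U) → 3
  (γ[y; MIN(d)→f](σ[y='r'](S)) ⋈[f=h] ρ[a/f](U)) → 1
E2 row counts bottom-up:
  U → 3
  ρ[a/f](U) → 3
  S → 3
  σ[y='r'](S) → 1
  γ[y; MIN(d)→f](σ[y='r'](S)) → 1
  (ρ[a/f](U) ⋈[h=f] γ[y; MIN(d)→f](σ[y='r'](S))) → 1
  π[y,f,u,h,a]((ρ[a/f](U) ⋈[h=f] γ[y; MIN(d)→f](σ[y='r'](S)))) → 1

E1 and E2 produce the same multiset:
y | f | u | h | a
r | 5 | s | 5 | 4

yes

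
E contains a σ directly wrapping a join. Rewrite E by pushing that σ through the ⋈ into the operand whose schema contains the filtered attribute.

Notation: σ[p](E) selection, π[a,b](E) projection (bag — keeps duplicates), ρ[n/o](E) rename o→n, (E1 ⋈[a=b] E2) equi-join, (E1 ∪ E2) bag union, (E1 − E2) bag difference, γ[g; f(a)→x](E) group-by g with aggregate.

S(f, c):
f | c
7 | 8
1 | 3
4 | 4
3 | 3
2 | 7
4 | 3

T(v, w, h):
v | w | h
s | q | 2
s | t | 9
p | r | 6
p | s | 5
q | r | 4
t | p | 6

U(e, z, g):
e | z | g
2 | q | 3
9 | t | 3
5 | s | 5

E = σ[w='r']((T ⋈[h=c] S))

σ filters on w, owned by the left side.
E' = (σ[w='r'](T) ⋈[h=c] S)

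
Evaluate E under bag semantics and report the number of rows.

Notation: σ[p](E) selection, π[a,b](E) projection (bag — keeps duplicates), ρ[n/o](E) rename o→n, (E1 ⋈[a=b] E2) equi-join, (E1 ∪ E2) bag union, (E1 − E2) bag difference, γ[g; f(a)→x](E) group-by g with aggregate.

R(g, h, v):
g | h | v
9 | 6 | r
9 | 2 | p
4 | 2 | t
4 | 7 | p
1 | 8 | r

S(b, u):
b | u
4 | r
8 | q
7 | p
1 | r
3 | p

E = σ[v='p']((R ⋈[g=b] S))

Row counts bottom-up:
  R → 5
  S → 5
  (R ⋈[g=b] S) → 3
  σ[v='p']((R ⋈[g=b] S)) → 1

|E| = 1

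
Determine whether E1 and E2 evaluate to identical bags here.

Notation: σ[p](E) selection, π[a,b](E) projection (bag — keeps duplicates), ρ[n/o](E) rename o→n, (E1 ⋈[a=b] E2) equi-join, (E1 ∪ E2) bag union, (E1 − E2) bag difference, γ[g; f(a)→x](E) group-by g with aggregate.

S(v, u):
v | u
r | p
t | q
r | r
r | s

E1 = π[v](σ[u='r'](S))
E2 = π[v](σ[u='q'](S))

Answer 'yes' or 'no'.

E1 subexpression sizes:
  S → 4
  σ[u='r'](S) → 1
  π[v](σ[u='r'](S)) → 1
E2 subexpression sizes:
  S → 4
  σ[u='q'](S) → 1
  π[v](σ[u='q'](S)) → 1

E1 result:
v
r
E2 result:
v
t
Witness: ('t',) appears 0× in E1 but 1× in E2.

no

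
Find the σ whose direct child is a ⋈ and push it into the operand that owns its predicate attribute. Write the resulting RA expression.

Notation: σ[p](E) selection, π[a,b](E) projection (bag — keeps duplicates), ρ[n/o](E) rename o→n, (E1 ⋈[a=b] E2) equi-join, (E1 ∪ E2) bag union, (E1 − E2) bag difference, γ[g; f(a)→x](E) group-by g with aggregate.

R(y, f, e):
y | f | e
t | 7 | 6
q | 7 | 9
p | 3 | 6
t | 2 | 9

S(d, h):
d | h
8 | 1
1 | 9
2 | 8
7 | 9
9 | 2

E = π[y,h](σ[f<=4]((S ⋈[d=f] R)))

σ filters on f, owned by the right side.
E' = π[y,h]((S ⋈[d=f] σ[f<=4](R)))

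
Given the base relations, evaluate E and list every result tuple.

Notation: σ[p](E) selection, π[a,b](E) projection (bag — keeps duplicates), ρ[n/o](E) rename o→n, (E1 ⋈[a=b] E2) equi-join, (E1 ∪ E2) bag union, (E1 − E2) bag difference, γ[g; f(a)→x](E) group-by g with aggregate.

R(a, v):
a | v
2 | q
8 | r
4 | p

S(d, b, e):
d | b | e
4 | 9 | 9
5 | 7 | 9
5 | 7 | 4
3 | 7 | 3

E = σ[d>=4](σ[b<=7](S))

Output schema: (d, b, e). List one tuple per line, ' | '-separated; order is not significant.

Per-node cardinality:
  S → 4
  σ[b<=7](S) → 3
  σ[d>=4](σ[b<=7](S)) → 2

== RESULT ==
d | b | e
5 | 7 | 4
5 | 7 | 9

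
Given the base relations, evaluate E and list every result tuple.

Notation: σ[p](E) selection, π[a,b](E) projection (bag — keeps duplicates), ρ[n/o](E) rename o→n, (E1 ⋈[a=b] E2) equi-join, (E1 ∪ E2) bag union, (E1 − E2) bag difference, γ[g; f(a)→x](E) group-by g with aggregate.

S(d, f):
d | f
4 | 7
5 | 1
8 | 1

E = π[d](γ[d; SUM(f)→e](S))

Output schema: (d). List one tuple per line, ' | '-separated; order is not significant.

Stepwise |·|:
  S → 3
  γ[d; SUM(f)→e](S) → 3
  π[d](γ[d; SUM(f)→e](S)) → 3

== RESULT ==
d
4
5
8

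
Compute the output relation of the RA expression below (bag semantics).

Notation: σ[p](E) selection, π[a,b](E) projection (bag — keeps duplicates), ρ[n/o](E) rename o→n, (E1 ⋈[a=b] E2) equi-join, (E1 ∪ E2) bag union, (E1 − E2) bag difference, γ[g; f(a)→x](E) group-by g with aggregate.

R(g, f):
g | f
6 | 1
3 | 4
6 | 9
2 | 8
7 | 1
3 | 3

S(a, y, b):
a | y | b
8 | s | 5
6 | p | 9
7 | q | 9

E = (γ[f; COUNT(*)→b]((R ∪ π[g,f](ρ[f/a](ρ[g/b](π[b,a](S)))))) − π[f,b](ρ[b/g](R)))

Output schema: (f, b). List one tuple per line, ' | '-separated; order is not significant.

Per-node cardinality:
  R → 6
  S → 3
  π[b,a](S) → 3
  ρ[g/b](π[b,a](S)) → 3
  ρ[f/a](ρ[g/b](π[b,a](S))) → 3
  π[g,f](ρ[f/a](ρ[g/b](π[b,a](S)))) → 3
  (R ∪ π[g,f](ρ[f/a](ρ[g/b](π[b,a](S))))) → 9
  γ[f; COUNT(*)→b]((R ∪ π[g,f](ρ[f/a](ρ[g/b](π[b,a](S)))))) → 7
  R → 6
  ρ[b/g](R) → 6
  π[f,b](ρ[b/g](R)) → 6
  (γ[f; COUNT(*)→b]((R ∪ π[g,f](ρ[f/a](ρ[g/b](π[b,a](S)))))) − π[f,b](ρ[b/g](R))) → 6

== RESULT ==
f | b
1 | 2
3 | 1
4 | 1
6 | 1
7 | 1
9 | 1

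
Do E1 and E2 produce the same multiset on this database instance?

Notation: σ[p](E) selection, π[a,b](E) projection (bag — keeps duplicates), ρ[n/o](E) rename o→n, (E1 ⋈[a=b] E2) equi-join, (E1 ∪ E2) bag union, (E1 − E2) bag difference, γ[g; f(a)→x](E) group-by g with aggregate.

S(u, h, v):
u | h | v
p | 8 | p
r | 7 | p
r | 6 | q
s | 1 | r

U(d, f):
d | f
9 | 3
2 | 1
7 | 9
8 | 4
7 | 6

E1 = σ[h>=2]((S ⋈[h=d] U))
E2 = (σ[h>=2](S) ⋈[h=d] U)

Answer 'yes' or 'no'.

E1 per-node cardinality:
  S → 4
  U → 5
  (S ⋈[h=d] U) → 3
  σ[h>=2]((S ⋈[h=d] U)) → 3
E2 per-node cardinality:
  S → 4
  σ[h>=2](S) → 3
  U → 5
  (σ[h>=2](S) ⋈[h=d] U) → 3

E1 and E2 produce the same multiset:
u | h | v | d | f
p | 8 | p | 8 | 4
r | 7 | p | 7 | 6
r | 7 | p | 7 | 9

yes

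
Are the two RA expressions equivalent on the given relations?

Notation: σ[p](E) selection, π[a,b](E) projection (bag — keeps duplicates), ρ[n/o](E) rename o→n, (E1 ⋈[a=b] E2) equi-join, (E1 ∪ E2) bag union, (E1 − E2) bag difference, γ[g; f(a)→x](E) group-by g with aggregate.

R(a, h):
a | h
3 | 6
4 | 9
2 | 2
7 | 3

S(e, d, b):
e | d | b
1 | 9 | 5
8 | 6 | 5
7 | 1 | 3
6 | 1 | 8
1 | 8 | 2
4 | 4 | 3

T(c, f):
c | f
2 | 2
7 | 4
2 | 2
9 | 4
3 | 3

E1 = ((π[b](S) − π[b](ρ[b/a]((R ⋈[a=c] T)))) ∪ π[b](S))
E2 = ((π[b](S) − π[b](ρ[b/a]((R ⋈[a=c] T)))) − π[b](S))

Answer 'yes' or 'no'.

E1 subexpression sizes:
  S → 6
  π[b](S) → 6
  R → 4
  T → 5
  (R ⋈[a=c] T) → 4
  ρ[b/a]((R ⋈[a=c] T)) → 4
  π[b](ρ[b/a]((R ⋈[a=c] T))) → 4
  (π[b](S) − π[b](ρ[b/a]((R ⋈[a=c] T)))) → 4
  S → 6
  π[b](S) → 6
  ((π[b](S) − π[b](ρ[b/a]((R ⋈[a=c] T)))) ∪ π[b](S)) → 10
E2 subexpression sizes:
  S → 6
  π[b](S) → 6
  R → 4
  T → 5
  (R ⋈[a=c] T) → 4
  ρ[b/a]((R ⋈[a=c] T)) → 4
  π[b](ρ[b/a]((R ⋈[a=c] T))) → 4
  (π[b](S) − π[b](ρ[b/a]((R ⋈[a=c] T)))) → 4
  S → 6
  π[b](S) → 6
  ((π[b](S) − π[b](ρ[b/a]((R ⋈[a=c] T)))) − π[b](S)) → 0

E1 result:
b
2
3
3
3
5
5
5
5
8
8
E2 result:
b
(0 rows)
Witness: (8,) appears 2× in E1 but 0× in E2.

no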